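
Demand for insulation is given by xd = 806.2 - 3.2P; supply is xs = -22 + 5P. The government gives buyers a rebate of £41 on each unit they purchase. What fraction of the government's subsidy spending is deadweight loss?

Pre-subsidy: 806.2 - 3.2P = -22 + 5P gives P* = 101, x* = 483.
With the rebate, buyers effectively pay Pb = Ps − 41, where Ps is the price sellers receive.
Demand in terms of Ps becomes xd = 806.2 − 3.2(Ps − 41) = 937.4 - 3.2Ps. Setting this equal to supply: 937.4 - 3.2Ps = -22 + 5Ps, so Ps = 117.
Buyers pay Pb = 117 − 41 = 76; x' = -22 + 5·117 = 563.
ΔCS = ½(483 + 563)(101 − 76) = 13075; ΔPS = ½(483 + 563)(117 − 101) = 8368.
Government spending = 41 × 563 = 23083.
DWL = ½ × 41 × (563 − 483) = 1640; fraction = 1640 / 23083 = 40/563.

DWL / government spending = 40/563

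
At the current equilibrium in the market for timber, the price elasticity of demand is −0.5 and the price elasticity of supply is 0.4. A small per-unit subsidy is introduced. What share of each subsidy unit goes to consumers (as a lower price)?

Consumer share = 4/9

For a small subsidy around the equilibrium, the benefit split depends on the relative slopes, which at a point are proportional to the elasticities.
Buyer share = εs/(εs + |εd|) = 0.4/(0.4 + 0.5) = 4/9; seller share = |εd|/(εs + |εd|) = 5/9.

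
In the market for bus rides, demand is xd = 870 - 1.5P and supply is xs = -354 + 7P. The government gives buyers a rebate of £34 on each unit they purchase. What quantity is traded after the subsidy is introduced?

Pre-subsidy: 870 - 1.5P = -354 + 7P gives P* = 144, x* = 654.
With the rebate, buyers effectively pay Pb = Ps − 34, where Ps is the price sellers receive.
Demand in terms of Ps becomes xd = 870 − 1.5(Ps − 34) = 921 - 1.5Ps. Setting this equal to supply: 921 - 1.5Ps = -354 + 7Ps, so Ps = 150.
Buyers pay Pb = 150 − 34 = 116; x' = -354 + 7·150 = 696.

x' = 696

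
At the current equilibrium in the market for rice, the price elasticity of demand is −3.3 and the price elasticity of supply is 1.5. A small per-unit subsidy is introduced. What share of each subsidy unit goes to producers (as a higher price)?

Producer share = 0.6875

For a small subsidy around the equilibrium, the benefit split depends on the relative slopes, which at a point are proportional to the elasticities.
Buyer share = εs/(εs + |εd|) = 1.5/(1.5 + 3.3) = 0.3125; seller share = |εd|/(εs + |εd|) = 0.6875.
So producers capture 0.6875 of the subsidy.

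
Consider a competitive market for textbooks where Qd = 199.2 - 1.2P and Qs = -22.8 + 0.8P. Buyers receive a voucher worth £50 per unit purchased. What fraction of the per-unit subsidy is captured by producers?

Producer share = 0.6

Pre-subsidy: 199.2 - 1.2P = -22.8 + 0.8P gives P* = 111, Q* = 66.
With the rebate, buyers effectively pay Pb = Ps − 50, where Ps is the price sellers receive.
Demand in terms of Ps becomes Qd = 199.2 − 1.2(Ps − 50) = 259.2 - 1.2Ps. Setting this equal to supply: 259.2 - 1.2Ps = -22.8 + 0.8Ps, so Ps = 141.
Buyers pay Pb = 141 − 50 = 91; Q' = -22.8 + 0.8·141 = 90.
Buyers' price falls by P* − Pb = 111 − 91 = 20; sellers' price rises by Ps − P* = 141 − 111 = 30.
So producers capture 30/50 = 0.6 of each unit of subsidy.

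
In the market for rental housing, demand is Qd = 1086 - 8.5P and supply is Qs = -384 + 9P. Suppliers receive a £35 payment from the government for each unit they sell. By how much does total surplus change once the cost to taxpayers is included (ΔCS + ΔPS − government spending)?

Net change in total surplus = -£2677.5

Pre-subsidy: 1086 - 8.5P = -384 + 9P gives P* = 84, Q* = 372.
With the subsidy, sellers receive Ps = Pb + 35 for each unit, where Pb is the price buyers pay.
Supply in terms of Pb becomes Qs = -384 + 9(Pb + 35) = -69 + 9Pb. Setting this equal to demand: 1086 - 8.5Pb = -69 + 9Pb, so Pb = 66.
Sellers receive Ps = 66 + 35 = 101; Q' = 1086 − 8.5·66 = 525.
ΔCS = ½(372 + 525)(84 − 66) = 8073; ΔPS = ½(372 + 525)(101 − 84) = 7624.5.
Government spending = 35 × 525 = 18375.
Net change = 8073 + 7624.5 − 18375 = -2677.5. The loss equals the DWL triangle ½·35·153.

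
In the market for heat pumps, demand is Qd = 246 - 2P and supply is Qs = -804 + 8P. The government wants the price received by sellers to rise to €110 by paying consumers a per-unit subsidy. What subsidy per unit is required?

At a seller price of 110, quantity supplied is -804 + 8·110 = 76.
Buyers absorb 76 only when they pay Pb with 246 − 2·Pb = 76, i.e. Pb = 85.
s = Ps − Pb = 110 − 85 = 25.

Required subsidy s = €25 per unit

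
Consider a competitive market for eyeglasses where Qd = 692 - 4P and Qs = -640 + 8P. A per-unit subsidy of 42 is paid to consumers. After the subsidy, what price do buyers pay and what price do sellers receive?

Buyers pay 83; sellers receive 125

Pre-subsidy: 692 - 4P = -640 + 8P gives P* = 111, Q* = 248.
With the rebate, buyers effectively pay Pb = Ps − 42, where Ps is the price sellers receive.
Demand in terms of Ps becomes Qd = 692 − 4(Ps − 42) = 860 - 4Ps. Setting this equal to supply: 860 - 4Ps = -640 + 8Ps, so Ps = 125.
Buyers pay Pb = 125 − 42 = 83; Q' = -640 + 8·125 = 360.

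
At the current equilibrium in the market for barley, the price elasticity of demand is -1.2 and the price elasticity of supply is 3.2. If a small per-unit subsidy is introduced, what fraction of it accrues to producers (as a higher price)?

Producer share = 3/11

For a small subsidy around the equilibrium, the benefit split depends on the relative slopes, which at a point are proportional to the elasticities.
Buyer share = εs/(εs + |εd|) = 3.2/(3.2 + 1.2) = 8/11; seller share = |εd|/(εs + |εd|) = 3/11.
So producers capture 3/11 of the subsidy.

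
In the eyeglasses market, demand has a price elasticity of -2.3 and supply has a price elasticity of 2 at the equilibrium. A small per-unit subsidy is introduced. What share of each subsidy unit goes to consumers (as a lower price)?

For a small subsidy around the equilibrium, the benefit split depends on the relative slopes, which at a point are proportional to the elasticities.
Buyer share = εs/(εs + |εd|) = 2/(2 + 2.3) = 20/43; seller share = |εd|/(εs + |εd|) = 23/43.

Consumer share = 20/43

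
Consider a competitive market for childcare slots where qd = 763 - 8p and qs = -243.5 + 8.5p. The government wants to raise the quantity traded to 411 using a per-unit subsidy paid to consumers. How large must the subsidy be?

Required subsidy s = 33 per unit

At q = 411, invert demand for the buyer price: pb = (763 − 411)/8 = 44; invert supply for the seller price: ps = (411 − (-243.5))/8.5 = 77.
The subsidy must fill the gap: s = ps − pb = 77 − 44 = 33.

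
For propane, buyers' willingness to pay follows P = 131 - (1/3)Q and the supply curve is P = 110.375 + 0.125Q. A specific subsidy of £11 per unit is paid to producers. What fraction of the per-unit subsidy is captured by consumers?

Consumer share = 8/11

Pre-subsidy: 131 - (1/3)Q = 110.375 + 0.125Q gives Q* = 45 and P* = 116.
With the subsidy, sellers receive Ps = Pb + 11 for each unit, where Pb is the price buyers pay.
On the curves, Pb = 131 - (1/3)Q and Ps = 110.375 + 0.125Q; the wedge Ps − Pb = 11 gives 110.375 + 0.125Q − (131 - (1/3)Q) = 11, so Q' = 69.
Then Pb = 131 − (1/3)·69 = 108 and Ps = 110.375 + 0.125·69 = 119.
Buyers' price falls by P* − Pb = 116 − 108 = 8; sellers' price rises by Ps − P* = 119 − 116 = 3.
So consumers capture 8/11 = 8/11 of each unit of subsidy.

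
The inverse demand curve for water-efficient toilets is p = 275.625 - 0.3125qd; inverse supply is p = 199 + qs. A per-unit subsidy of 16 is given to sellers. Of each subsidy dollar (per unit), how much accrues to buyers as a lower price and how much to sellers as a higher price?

Buyers gain 80/21 per unit; sellers gain 256/21 per unit

Pre-subsidy: 275.625 - 0.3125q = 199 + q gives q* = 1226/21 and p* = 5405/21.
With the subsidy, sellers receive ps = pb + 16 for each unit, where pb is the price buyers pay.
On the curves, pb = 275.625 - 0.3125q and ps = 199 + q; the wedge ps − pb = 16 gives 199 + q − (275.625 - 0.3125q) = 16, so q' = 494/7.
Then pb = 275.625 − 0.3125·(494/7) = 1775/7 and ps = 199 + 1·(494/7) = 1887/7.
Buyers' price falls by p* − pb = 5405/21 − 1775/7 = 80/21; sellers' price rises by ps − p* = 1887/7 − 5405/21 = 256/21.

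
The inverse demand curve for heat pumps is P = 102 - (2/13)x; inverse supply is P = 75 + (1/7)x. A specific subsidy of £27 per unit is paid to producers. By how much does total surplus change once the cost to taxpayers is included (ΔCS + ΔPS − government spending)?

Net change in total surplus = -£1228.5

Pre-subsidy: 102 - (2/13)x = 75 + (1/7)x gives x* = 91 and P* = 88.
With the subsidy, sellers receive Ps = Pb + 27 for each unit, where Pb is the price buyers pay.
On the curves, Pb = 102 - (2/13)x and Ps = 75 + (1/7)x; the wedge Ps − Pb = 27 gives 75 + (1/7)x − (102 - (2/13)x) = 27, so x' = 182.
Then Pb = 102 − (2/13)·182 = 74 and Ps = 75 + (1/7)·182 = 101.
ΔCS = ½(91 + 182)(88 − 74) = 1911; ΔPS = ½(91 + 182)(101 − 88) = 1774.5.
Government spending = 27 × 182 = 4914.
Net change = 1911 + 1774.5 − 4914 = -1228.5. The loss equals the DWL triangle ½·27·91.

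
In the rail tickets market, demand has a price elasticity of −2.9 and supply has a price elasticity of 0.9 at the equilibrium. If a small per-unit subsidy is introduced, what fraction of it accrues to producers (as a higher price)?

Producer share = 29/38

For a small subsidy around the equilibrium, the benefit split depends on the relative slopes, which at a point are proportional to the elasticities.
Buyer share = εs/(εs + |εd|) = 0.9/(0.9 + 2.9) = 9/38; seller share = |εd|/(εs + |εd|) = 29/38.
So producers capture 29/38 of the subsidy.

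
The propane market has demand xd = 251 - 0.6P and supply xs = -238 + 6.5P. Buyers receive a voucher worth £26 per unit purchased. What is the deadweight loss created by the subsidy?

Pre-subsidy: 251 - 0.6P = -238 + 6.5P gives P* = 4890/71, x* = 14887/71.
With the rebate, buyers effectively pay Pb = Ps − 26, where Ps is the price sellers receive.
Demand in terms of Ps becomes xd = 251 − 0.6(Ps − 26) = 266.6 - 0.6Ps. Setting this equal to supply: 266.6 - 0.6Ps = -238 + 6.5Ps, so Ps = 5046/71.
Buyers pay Pb = 5046/71 − 26 = 3200/71; x' = -238 + 6.5·(5046/71) = 15901/71.
The subsidy expands output by 15901/71 − 14887/71 = 1014/71 past the efficient level; on those units the gap between marginal cost and willingness to pay runs from 0 up to 26.
DWL = ½ × 26 × 1014/71 = 13182/71.

Deadweight loss = 13182/71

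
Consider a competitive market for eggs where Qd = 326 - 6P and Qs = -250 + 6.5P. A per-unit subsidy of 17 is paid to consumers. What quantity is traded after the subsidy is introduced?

Pre-subsidy: 326 - 6P = -250 + 6.5P gives P* = 46.08, Q* = 49.52.
With the rebate, buyers effectively pay Pb = Ps − 17, where Ps is the price sellers receive.
Demand in terms of Ps becomes Qd = 326 − 6(Ps − 17) = 428 - 6Ps. Setting this equal to supply: 428 - 6Ps = -250 + 6.5Ps, so Ps = 54.24.
Buyers pay Pb = 54.24 − 17 = 37.24; Q' = -250 + 6.5·54.24 = 102.56.

Q' = 102.56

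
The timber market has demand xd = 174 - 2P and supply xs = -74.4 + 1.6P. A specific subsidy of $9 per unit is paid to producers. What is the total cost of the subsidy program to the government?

Pre-subsidy: 174 - 2P = -74.4 + 1.6P gives P* = 69, x* = 36.
With the subsidy, sellers receive Ps = Pb + 9 for each unit, where Pb is the price buyers pay.
Supply in terms of Pb becomes xs = -74.4 + 1.6(Pb + 9) = -60 + 1.6Pb. Setting this equal to demand: 174 - 2Pb = -60 + 1.6Pb, so Pb = 65.
Sellers receive Ps = 65 + 9 = 74; x' = 174 − 2·65 = 44.
Government outlay = subsidy × quantity = 9 × 44 = 396.

Government cost = $396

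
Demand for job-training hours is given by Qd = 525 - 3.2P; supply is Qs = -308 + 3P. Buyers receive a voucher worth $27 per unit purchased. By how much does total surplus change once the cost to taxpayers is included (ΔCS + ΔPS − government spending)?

Pre-subsidy: 525 - 3.2P = -308 + 3P gives P* = 4165/31, Q* = 2947/31.
With the rebate, buyers effectively pay Pb = Ps − 27, where Ps is the price sellers receive.
Demand in terms of Ps becomes Qd = 525 − 3.2(Ps − 27) = 611.4 - 3.2Ps. Setting this equal to supply: 611.4 - 3.2Ps = -308 + 3Ps, so Ps = 4597/31.
Buyers pay Pb = 4597/31 − 27 = 3760/31; Q' = -308 + 3·(4597/31) = 4243/31.
ΔCS = ½(2947/31 + 4243/31)(4165/31 − 3760/31) = 1455975/961; ΔPS = ½(2947/31 + 4243/31)(4597/31 − 4165/31) = 1553040/961.
Government spending = 27 × 4243/31 = 114561/31.
Net change = 1455975/961 + 1553040/961 − 114561/31 = -17496/31. The loss equals the DWL triangle ½·27·1296/31.

Net change in total surplus = -17496/31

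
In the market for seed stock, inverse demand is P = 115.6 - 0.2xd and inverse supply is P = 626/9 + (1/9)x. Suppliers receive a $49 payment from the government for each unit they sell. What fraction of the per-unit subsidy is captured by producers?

Pre-subsidy: 115.6 - 0.2x = 626/9 + (1/9)x gives x* = 148 and P* = 86.
With the subsidy, sellers receive Ps = Pb + 49 for each unit, where Pb is the price buyers pay.
On the curves, Pb = 115.6 - 0.2x and Ps = 626/9 + (1/9)x; the wedge Ps − Pb = 49 gives 626/9 + (1/9)x − (115.6 - 0.2x) = 49, so x' = 305.5.
Then Pb = 115.6 − 0.2·305.5 = 54.5 and Ps = 626/9 + (1/9)·305.5 = 103.5.
Buyers' price falls by P* − Pb = 86 − 54.5 = 31.5; sellers' price rises by Ps − P* = 103.5 − 86 = 17.5.
So producers capture 17.5/49 = 5/14 of each unit of subsidy.

Producer share = 5/14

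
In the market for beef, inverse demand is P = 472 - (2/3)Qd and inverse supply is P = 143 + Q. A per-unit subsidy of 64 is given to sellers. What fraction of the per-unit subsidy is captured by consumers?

Consumer share = 0.4

Pre-subsidy: 472 - (2/3)Q = 143 + Q gives Q* = 197.4 and P* = 340.4.
With the subsidy, sellers receive Ps = Pb + 64 for each unit, where Pb is the price buyers pay.
On the curves, Pb = 472 - (2/3)Q and Ps = 143 + Q; the wedge Ps − Pb = 64 gives 143 + Q − (472 - (2/3)Q) = 64, so Q' = 235.8.
Then Pb = 472 − (2/3)·235.8 = 314.8 and Ps = 143 + 1·235.8 = 378.8.
Buyers' price falls by P* − Pb = 340.4 − 314.8 = 25.6; sellers' price rises by Ps − P* = 378.8 − 340.4 = 38.4.
So consumers capture 25.6/64 = 0.4 of each unit of subsidy.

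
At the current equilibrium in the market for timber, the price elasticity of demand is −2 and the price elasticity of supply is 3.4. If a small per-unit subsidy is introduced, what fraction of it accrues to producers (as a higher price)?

Producer share = 10/27

For a small subsidy around the equilibrium, the benefit split depends on the relative slopes, which at a point are proportional to the elasticities.
Buyer share = εs/(εs + |εd|) = 3.4/(3.4 + 2) = 17/27; seller share = |εd|/(εs + |εd|) = 10/27.
So producers capture 10/27 of the subsidy.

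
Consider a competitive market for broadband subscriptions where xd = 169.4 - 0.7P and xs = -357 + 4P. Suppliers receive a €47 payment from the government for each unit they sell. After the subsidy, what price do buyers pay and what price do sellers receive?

Buyers pay €72; sellers receive €119

Pre-subsidy: 169.4 - 0.7P = -357 + 4P gives P* = 112, x* = 91.
With the subsidy, sellers receive Ps = Pb + 47 for each unit, where Pb is the price buyers pay.
Supply in terms of Pb becomes xs = -357 + 4(Pb + 47) = -169 + 4Pb. Setting this equal to demand: 169.4 - 0.7Pb = -169 + 4Pb, so Pb = 72.
Sellers receive Ps = 72 + 47 = 119; x' = 169.4 − 0.7·72 = 119.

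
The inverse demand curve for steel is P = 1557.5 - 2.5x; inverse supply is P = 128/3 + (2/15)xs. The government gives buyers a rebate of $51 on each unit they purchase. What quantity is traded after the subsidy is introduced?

Pre-subsidy: 1557.5 - 2.5x = 128/3 + (2/15)x gives x* = 45445/79 and P* = 9430/79.
With the rebate, buyers effectively pay Pb = Ps − 51, where Ps is the price sellers receive.
On the curves, Pb = 1557.5 - 2.5x and Ps = 128/3 + (2/15)x; the wedge Ps − Pb = 51 gives 128/3 + (2/15)x − (1557.5 - 2.5x) = 51, so x' = 46975/79.
Then Pb = 1557.5 − 2.5·(46975/79) = 5605/79 and Ps = 128/3 + (2/15)·(46975/79) = 9634/79.

x' = 46975/79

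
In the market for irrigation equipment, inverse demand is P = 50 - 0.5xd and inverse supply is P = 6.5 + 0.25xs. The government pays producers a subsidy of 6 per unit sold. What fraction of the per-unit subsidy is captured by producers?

Producer share = 1/3

Pre-subsidy: 50 - 0.5x = 6.5 + 0.25x gives x* = 58 and P* = 21.
With the subsidy, sellers receive Ps = Pb + 6 for each unit, where Pb is the price buyers pay.
On the curves, Pb = 50 - 0.5x and Ps = 6.5 + 0.25x; the wedge Ps − Pb = 6 gives 6.5 + 0.25x − (50 - 0.5x) = 6, so x' = 66.
Then Pb = 50 − 0.5·66 = 17 and Ps = 6.5 + 0.25·66 = 23.
Buyers' price falls by P* − Pb = 21 − 17 = 4; sellers' price rises by Ps − P* = 23 − 21 = 2.
So producers capture 2/6 = 1/3 of each unit of subsidy.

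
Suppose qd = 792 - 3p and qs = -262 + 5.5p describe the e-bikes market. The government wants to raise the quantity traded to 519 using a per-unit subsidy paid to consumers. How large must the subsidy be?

Required subsidy s = 51 per unit

At q = 519, invert demand for the buyer price: pb = (792 − 519)/3 = 91; invert supply for the seller price: ps = (519 − (-262))/5.5 = 142.
The subsidy must fill the gap: s = ps − pb = 142 − 91 = 51.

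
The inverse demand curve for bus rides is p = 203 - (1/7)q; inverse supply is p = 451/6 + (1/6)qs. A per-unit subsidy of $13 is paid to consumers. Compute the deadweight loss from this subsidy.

Deadweight loss = $273

Pre-subsidy: 203 - (1/7)q = 451/6 + (1/6)q gives q* = 413 and p* = 144.
With the rebate, buyers effectively pay pb = ps − 13, where ps is the price sellers receive.
On the curves, pb = 203 - (1/7)q and ps = 451/6 + (1/6)q; the wedge ps − pb = 13 gives 451/6 + (1/6)q − (203 - (1/7)q) = 13, so q' = 455.
Then pb = 203 − (1/7)·455 = 138 and ps = 451/6 + (1/6)·455 = 151.
The subsidy expands output by 455 − 413 = 42 past the efficient level; on those units the gap between marginal cost and willingness to pay runs from 0 up to 13.
DWL = ½ × 13 × 42 = 273.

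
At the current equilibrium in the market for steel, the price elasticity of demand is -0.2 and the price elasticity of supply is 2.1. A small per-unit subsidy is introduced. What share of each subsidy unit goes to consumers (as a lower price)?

For a small subsidy around the equilibrium, the benefit split depends on the relative slopes, which at a point are proportional to the elasticities.
Buyer share = εs/(εs + |εd|) = 2.1/(2.1 + 0.2) = 21/23; seller share = |εd|/(εs + |εd|) = 2/23.

Consumer share = 21/23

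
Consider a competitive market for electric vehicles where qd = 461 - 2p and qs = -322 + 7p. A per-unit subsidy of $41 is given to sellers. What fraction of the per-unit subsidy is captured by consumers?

Pre-subsidy: 461 - 2p = -322 + 7p gives p* = 87, q* = 287.
With the subsidy, sellers receive ps = pb + 41 for each unit, where pb is the price buyers pay.
Supply in terms of pb becomes qs = -322 + 7(pb + 41) = -35 + 7pb. Setting this equal to demand: 461 - 2pb = -35 + 7pb, so pb = 496/9.
Sellers receive ps = 496/9 + 41 = 865/9; q' = 461 − 2·(496/9) = 3157/9.
Buyers' price falls by p* − pb = 87 − 496/9 = 287/9; sellers' price rises by ps − p* = 865/9 − 87 = 82/9.
So consumers capture (287/9)/41 = 7/9 of each unit of subsidy.

Consumer share = 7/9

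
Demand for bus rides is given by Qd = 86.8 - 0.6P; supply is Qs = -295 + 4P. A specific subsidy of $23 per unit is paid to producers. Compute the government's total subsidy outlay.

Government cost = $1127

Pre-subsidy: 86.8 - 0.6P = -295 + 4P gives P* = 83, Q* = 37.
With the subsidy, sellers receive Ps = Pb + 23 for each unit, where Pb is the price buyers pay.
Supply in terms of Pb becomes Qs = -295 + 4(Pb + 23) = -203 + 4Pb. Setting this equal to demand: 86.8 - 0.6Pb = -203 + 4Pb, so Pb = 63.
Sellers receive Ps = 63 + 23 = 86; Q' = 86.8 − 0.6·63 = 49.
Government outlay = subsidy × quantity = 23 × 49 = 1127.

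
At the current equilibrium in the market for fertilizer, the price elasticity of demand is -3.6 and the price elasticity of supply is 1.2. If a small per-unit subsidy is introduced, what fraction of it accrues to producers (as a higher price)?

For a small subsidy around the equilibrium, the benefit split depends on the relative slopes, which at a point are proportional to the elasticities.
Buyer share = εs/(εs + |εd|) = 1.2/(1.2 + 3.6) = 0.25; seller share = |εd|/(εs + |εd|) = 0.75.
So producers capture 0.75 of the subsidy.

Producer share = 0.75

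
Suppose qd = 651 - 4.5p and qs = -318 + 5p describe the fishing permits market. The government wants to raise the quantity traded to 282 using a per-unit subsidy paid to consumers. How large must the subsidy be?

At q = 282, invert demand for the buyer price: pb = (651 − 282)/4.5 = 82; invert supply for the seller price: ps = (282 − (-318))/5 = 120.
The subsidy must fill the gap: s = ps − pb = 120 − 82 = 38.

Required subsidy s = 38 per unit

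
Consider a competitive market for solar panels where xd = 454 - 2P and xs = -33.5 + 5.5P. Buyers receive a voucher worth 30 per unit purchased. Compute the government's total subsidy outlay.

Pre-subsidy: 454 - 2P = -33.5 + 5.5P gives P* = 65, x* = 324.
With the rebate, buyers effectively pay Pb = Ps − 30, where Ps is the price sellers receive.
Demand in terms of Ps becomes xd = 454 − 2(Ps − 30) = 514 - 2Ps. Setting this equal to supply: 514 - 2Ps = -33.5 + 5.5Ps, so Ps = 73.
Buyers pay Pb = 73 − 30 = 43; x' = -33.5 + 5.5·73 = 368.
Government outlay = subsidy × quantity = 30 × 368 = 11040.

Government cost = 11040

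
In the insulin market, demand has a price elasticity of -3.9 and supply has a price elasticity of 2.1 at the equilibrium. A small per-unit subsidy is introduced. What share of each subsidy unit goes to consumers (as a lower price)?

For a small subsidy around the equilibrium, the benefit split depends on the relative slopes, which at a point are proportional to the elasticities.
Buyer share = εs/(εs + |εd|) = 2.1/(2.1 + 3.9) = 0.35; seller share = |εd|/(εs + |εd|) = 0.65.

Consumer share = 0.35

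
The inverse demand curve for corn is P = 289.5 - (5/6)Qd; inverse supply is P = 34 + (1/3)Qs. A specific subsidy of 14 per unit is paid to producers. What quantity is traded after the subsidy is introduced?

Q' = 231

Pre-subsidy: 289.5 - (5/6)Q = 34 + (1/3)Q gives Q* = 219 and P* = 107.
With the subsidy, sellers receive Ps = Pb + 14 for each unit, where Pb is the price buyers pay.
On the curves, Pb = 289.5 - (5/6)Q and Ps = 34 + (1/3)Q; the wedge Ps − Pb = 14 gives 34 + (1/3)Q − (289.5 - (5/6)Q) = 14, so Q' = 231.
Then Pb = 289.5 − (5/6)·231 = 97 and Ps = 34 + (1/3)·231 = 111.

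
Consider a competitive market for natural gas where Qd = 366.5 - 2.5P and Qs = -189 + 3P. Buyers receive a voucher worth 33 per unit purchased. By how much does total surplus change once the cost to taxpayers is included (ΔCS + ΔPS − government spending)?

Pre-subsidy: 366.5 - 2.5P = -189 + 3P gives P* = 101, Q* = 114.
With the rebate, buyers effectively pay Pb = Ps − 33, where Ps is the price sellers receive.
Demand in terms of Ps becomes Qd = 366.5 − 2.5(Ps − 33) = 449 - 2.5Ps. Setting this equal to supply: 449 - 2.5Ps = -189 + 3Ps, so Ps = 116.
Buyers pay Pb = 116 − 33 = 83; Q' = -189 + 3·116 = 159.
ΔCS = ½(114 + 159)(101 − 83) = 2457; ΔPS = ½(114 + 159)(116 − 101) = 2047.5.
Government spending = 33 × 159 = 5247.
Net change = 2457 + 2047.5 − 5247 = -742.5. The loss equals the DWL triangle ½·33·45.

Net change in total surplus = -742.5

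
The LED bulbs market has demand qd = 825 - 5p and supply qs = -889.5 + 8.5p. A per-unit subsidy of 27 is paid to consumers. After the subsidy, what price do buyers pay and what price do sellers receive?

Pre-subsidy: 825 - 5p = -889.5 + 8.5p gives p* = 127, q* = 190.
With the rebate, buyers effectively pay pb = ps − 27, where ps is the price sellers receive.
Demand in terms of ps becomes qd = 825 − 5(ps − 27) = 960 - 5ps. Setting this equal to supply: 960 - 5ps = -889.5 + 8.5ps, so ps = 137.
Buyers pay pb = 137 − 27 = 110; q' = -889.5 + 8.5·137 = 275.

Buyers pay 110; sellers receive 137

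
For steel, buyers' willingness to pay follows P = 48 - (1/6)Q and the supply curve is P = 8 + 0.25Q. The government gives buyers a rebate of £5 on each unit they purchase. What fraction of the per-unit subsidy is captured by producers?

Pre-subsidy: 48 - (1/6)Q = 8 + 0.25Q gives Q* = 96 and P* = 32.
With the rebate, buyers effectively pay Pb = Ps − 5, where Ps is the price sellers receive.
On the curves, Pb = 48 - (1/6)Q and Ps = 8 + 0.25Q; the wedge Ps − Pb = 5 gives 8 + 0.25Q − (48 - (1/6)Q) = 5, so Q' = 108.
Then Pb = 48 − (1/6)·108 = 30 and Ps = 8 + 0.25·108 = 35.
Buyers' price falls by P* − Pb = 32 − 30 = 2; sellers' price rises by Ps − P* = 35 − 32 = 3.
So producers capture 3/5 = 0.6 of each unit of subsidy.

Producer share = 0.6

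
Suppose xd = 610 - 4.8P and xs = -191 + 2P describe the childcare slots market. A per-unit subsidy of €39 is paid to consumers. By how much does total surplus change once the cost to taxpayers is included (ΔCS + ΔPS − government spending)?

Pre-subsidy: 610 - 4.8P = -191 + 2P gives P* = 4005/34, x* = 758/17.
With the rebate, buyers effectively pay Pb = Ps − 39, where Ps is the price sellers receive.
Demand in terms of Ps becomes xd = 610 − 4.8(Ps − 39) = 797.2 - 4.8Ps. Setting this equal to supply: 797.2 - 4.8Ps = -191 + 2Ps, so Ps = 4941/34.
Buyers pay Pb = 4941/34 − 39 = 3615/34; x' = -191 + 2·(4941/34) = 1694/17.
ΔCS = ½(758/17 + 1694/17)(4005/34 − 3615/34) = 239070/289; ΔPS = ½(758/17 + 1694/17)(4941/34 − 4005/34) = 573768/289.
Government spending = 39 × 1694/17 = 66066/17.
Net change = 239070/289 + 573768/289 − 66066/17 = -18252/17. The loss equals the DWL triangle ½·39·936/17.

Net change in total surplus = -18252/17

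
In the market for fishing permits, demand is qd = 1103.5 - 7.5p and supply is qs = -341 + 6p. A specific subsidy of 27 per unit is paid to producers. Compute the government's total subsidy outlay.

Government cost = 10557

Pre-subsidy: 1103.5 - 7.5p = -341 + 6p gives p* = 107, q* = 301.
With the subsidy, sellers receive ps = pb + 27 for each unit, where pb is the price buyers pay.
Supply in terms of pb becomes qs = -341 + 6(pb + 27) = -179 + 6pb. Setting this equal to demand: 1103.5 - 7.5pb = -179 + 6pb, so pb = 95.
Sellers receive ps = 95 + 27 = 122; q' = 1103.5 − 7.5·95 = 391.
Government outlay = subsidy × quantity = 27 × 391 = 10557.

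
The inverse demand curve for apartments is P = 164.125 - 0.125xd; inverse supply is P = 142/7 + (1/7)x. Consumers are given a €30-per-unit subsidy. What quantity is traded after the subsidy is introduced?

x' = 649

Pre-subsidy: 164.125 - 0.125x = 142/7 + (1/7)x gives x* = 537 and P* = 97.
With the rebate, buyers effectively pay Pb = Ps − 30, where Ps is the price sellers receive.
On the curves, Pb = 164.125 - 0.125x and Ps = 142/7 + (1/7)x; the wedge Ps − Pb = 30 gives 142/7 + (1/7)x − (164.125 - 0.125x) = 30, so x' = 649.
Then Pb = 164.125 − 0.125·649 = 83 and Ps = 142/7 + (1/7)·649 = 113.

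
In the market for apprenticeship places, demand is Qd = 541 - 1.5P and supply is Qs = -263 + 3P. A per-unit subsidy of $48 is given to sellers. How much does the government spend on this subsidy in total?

Government cost = $15408

Pre-subsidy: 541 - 1.5P = -263 + 3P gives P* = 536/3, Q* = 273.
With the subsidy, sellers receive Ps = Pb + 48 for each unit, where Pb is the price buyers pay.
Supply in terms of Pb becomes Qs = -263 + 3(Pb + 48) = -119 + 3Pb. Setting this equal to demand: 541 - 1.5Pb = -119 + 3Pb, so Pb = 440/3.
Sellers receive Ps = 440/3 + 48 = 584/3; Q' = 541 − 1.5·(440/3) = 321.
Government outlay = subsidy × quantity = 48 × 321 = 15408.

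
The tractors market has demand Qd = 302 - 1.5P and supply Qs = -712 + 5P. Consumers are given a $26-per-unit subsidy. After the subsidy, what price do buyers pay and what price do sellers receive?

Buyers pay $136; sellers receive $162

Pre-subsidy: 302 - 1.5P = -712 + 5P gives P* = 156, Q* = 68.
With the rebate, buyers effectively pay Pb = Ps − 26, where Ps is the price sellers receive.
Demand in terms of Ps becomes Qd = 302 − 1.5(Ps − 26) = 341 - 1.5Ps. Setting this equal to supply: 341 - 1.5Ps = -712 + 5Ps, so Ps = 162.
Buyers pay Pb = 162 − 26 = 136; Q' = -712 + 5·162 = 98.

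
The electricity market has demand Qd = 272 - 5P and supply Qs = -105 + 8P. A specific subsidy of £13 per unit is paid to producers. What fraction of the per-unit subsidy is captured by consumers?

Pre-subsidy: 272 - 5P = -105 + 8P gives P* = 29, Q* = 127.
With the subsidy, sellers receive Ps = Pb + 13 for each unit, where Pb is the price buyers pay.
Supply in terms of Pb becomes Qs = -105 + 8(Pb + 13) = -1 + 8Pb. Setting this equal to demand: 272 - 5Pb = -1 + 8Pb, so Pb = 21.
Sellers receive Ps = 21 + 13 = 34; Q' = 272 − 5·21 = 167.
Buyers' price falls by P* − Pb = 29 − 21 = 8; sellers' price rises by Ps − P* = 34 − 29 = 5.
So consumers capture 8/13 = 8/13 of each unit of subsidy.

Consumer share = 8/13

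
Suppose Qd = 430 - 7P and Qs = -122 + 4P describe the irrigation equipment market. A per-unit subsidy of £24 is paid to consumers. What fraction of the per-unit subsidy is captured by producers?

Producer share = 7/11

Pre-subsidy: 430 - 7P = -122 + 4P gives P* = 552/11, Q* = 866/11.
With the rebate, buyers effectively pay Pb = Ps − 24, where Ps is the price sellers receive.
Demand in terms of Ps becomes Qd = 430 − 7(Ps − 24) = 598 - 7Ps. Setting this equal to supply: 598 - 7Ps = -122 + 4Ps, so Ps = 720/11.
Buyers pay Pb = 720/11 − 24 = 456/11; Q' = -122 + 4·(720/11) = 1538/11.
Buyers' price falls by P* − Pb = 552/11 − 456/11 = 96/11; sellers' price rises by Ps − P* = 720/11 − 552/11 = 168/11.
So producers capture (168/11)/24 = 7/11 of each unit of subsidy.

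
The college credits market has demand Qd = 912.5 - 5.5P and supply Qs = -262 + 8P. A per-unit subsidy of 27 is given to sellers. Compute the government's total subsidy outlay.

Pre-subsidy: 912.5 - 5.5P = -262 + 8P gives P* = 87, Q* = 434.
With the subsidy, sellers receive Ps = Pb + 27 for each unit, where Pb is the price buyers pay.
Supply in terms of Pb becomes Qs = -262 + 8(Pb + 27) = -46 + 8Pb. Setting this equal to demand: 912.5 - 5.5Pb = -46 + 8Pb, so Pb = 71.
Sellers receive Ps = 71 + 27 = 98; Q' = 912.5 − 5.5·71 = 522.
Government outlay = subsidy × quantity = 27 × 522 = 14094.

Government cost = 14094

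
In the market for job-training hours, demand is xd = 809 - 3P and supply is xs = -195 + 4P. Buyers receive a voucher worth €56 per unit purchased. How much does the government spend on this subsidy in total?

Government cost = €26584

Pre-subsidy: 809 - 3P = -195 + 4P gives P* = 1004/7, x* = 2651/7.
With the rebate, buyers effectively pay Pb = Ps − 56, where Ps is the price sellers receive.
Demand in terms of Ps becomes xd = 809 − 3(Ps − 56) = 977 - 3Ps. Setting this equal to supply: 977 - 3Ps = -195 + 4Ps, so Ps = 1172/7.
Buyers pay Pb = 1172/7 − 56 = 780/7; x' = -195 + 4·(1172/7) = 3323/7.
Government outlay = subsidy × quantity = 56 × 3323/7 = 26584.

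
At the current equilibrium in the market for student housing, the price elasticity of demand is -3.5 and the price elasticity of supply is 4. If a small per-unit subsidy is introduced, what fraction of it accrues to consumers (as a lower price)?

For a small subsidy around the equilibrium, the benefit split depends on the relative slopes, which at a point are proportional to the elasticities.
Buyer share = εs/(εs + |εd|) = 4/(4 + 3.5) = 8/15; seller share = |εd|/(εs + |εd|) = 7/15.

Consumer share = 8/15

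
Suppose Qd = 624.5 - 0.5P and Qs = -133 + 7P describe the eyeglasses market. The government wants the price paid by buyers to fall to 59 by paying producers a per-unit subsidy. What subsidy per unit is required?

Required subsidy s = 45 per unit

At a buyer price of 59, quantity demanded is 624.5 − 0.5·59 = 595.
Sellers supply 595 only when they receive Ps with -133 + 7·Ps = 595, i.e. Ps = 104.
s = Ps − Pb = 104 − 59 = 45.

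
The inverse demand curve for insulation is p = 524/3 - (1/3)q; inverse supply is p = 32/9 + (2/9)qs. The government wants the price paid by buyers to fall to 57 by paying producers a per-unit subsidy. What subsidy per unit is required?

Required subsidy s = 25 per unit

At a buyer price of 57, quantity demanded is 524 − 3·57 = 353.
Sellers supply 353 only when they receive ps = 32/9 + (2/9)·353 = 82.
s = ps − pb = 82 − 57 = 25.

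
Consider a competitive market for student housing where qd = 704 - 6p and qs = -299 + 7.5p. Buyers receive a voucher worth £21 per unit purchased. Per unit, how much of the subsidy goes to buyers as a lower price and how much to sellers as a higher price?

Buyers gain 35/3 per unit; sellers gain 28/3 per unit

Pre-subsidy: 704 - 6p = -299 + 7.5p gives p* = 2006/27, q* = 2324/9.
With the rebate, buyers effectively pay pb = ps − 21, where ps is the price sellers receive.
Demand in terms of ps becomes qd = 704 − 6(ps − 21) = 830 - 6ps. Setting this equal to supply: 830 - 6ps = -299 + 7.5ps, so ps = 2258/27.
Buyers pay pb = 2258/27 − 21 = 1691/27; q' = -299 + 7.5·(2258/27) = 2954/9.
Buyers' price falls by p* − pb = 2006/27 − 1691/27 = 35/3; sellers' price rises by ps − p* = 2258/27 − 2006/27 = 28/3.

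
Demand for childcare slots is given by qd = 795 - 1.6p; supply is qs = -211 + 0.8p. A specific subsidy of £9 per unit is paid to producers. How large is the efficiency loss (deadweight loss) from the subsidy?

Deadweight loss = £21.6

Pre-subsidy: 795 - 1.6p = -211 + 0.8p gives p* = 2515/6, q* = 373/3.
With the subsidy, sellers receive ps = pb + 9 for each unit, where pb is the price buyers pay.
Supply in terms of pb becomes qs = -211 + 0.8(pb + 9) = -203.8 + 0.8pb. Setting this equal to demand: 795 - 1.6pb = -203.8 + 0.8pb, so pb = 2497/6.
Sellers receive ps = 2497/6 + 9 = 2551/6; q' = 795 − 1.6·(2497/6) = 1937/15.
The subsidy expands output by 1937/15 − 373/3 = 4.8 past the efficient level; on those units the gap between marginal cost and willingness to pay runs from 0 up to 9.
DWL = ½ × 9 × 4.8 = 21.6.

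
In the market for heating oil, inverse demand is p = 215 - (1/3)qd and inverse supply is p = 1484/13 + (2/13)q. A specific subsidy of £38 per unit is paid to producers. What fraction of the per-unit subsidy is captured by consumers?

Consumer share = 13/19

Pre-subsidy: 215 - (1/3)q = 1484/13 + (2/13)q gives q* = 207 and p* = 146.
With the subsidy, sellers receive ps = pb + 38 for each unit, where pb is the price buyers pay.
On the curves, pb = 215 - (1/3)q and ps = 1484/13 + (2/13)q; the wedge ps − pb = 38 gives 1484/13 + (2/13)q − (215 - (1/3)q) = 38, so q' = 285.
Then pb = 215 − (1/3)·285 = 120 and ps = 1484/13 + (2/13)·285 = 158.
Buyers' price falls by p* − pb = 146 − 120 = 26; sellers' price rises by ps − p* = 158 − 146 = 12.
So consumers capture 26/38 = 13/19 of each unit of subsidy.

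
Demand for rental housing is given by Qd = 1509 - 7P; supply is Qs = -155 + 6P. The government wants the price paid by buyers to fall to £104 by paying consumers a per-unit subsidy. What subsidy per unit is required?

Required subsidy s = £52 per unit

At a buyer price of 104, quantity demanded is 1509 − 7·104 = 781.
Sellers supply 781 only when they receive Ps with -155 + 6·Ps = 781, i.e. Ps = 156.
s = Ps − Pb = 156 − 104 = 52.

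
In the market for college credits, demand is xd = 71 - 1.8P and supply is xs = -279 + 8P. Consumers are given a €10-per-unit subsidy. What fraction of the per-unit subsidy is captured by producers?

Pre-subsidy: 71 - 1.8P = -279 + 8P gives P* = 250/7, x* = 47/7.
With the rebate, buyers effectively pay Pb = Ps − 10, where Ps is the price sellers receive.
Demand in terms of Ps becomes xd = 71 − 1.8(Ps − 10) = 89 - 1.8Ps. Setting this equal to supply: 89 - 1.8Ps = -279 + 8Ps, so Ps = 1840/49.
Buyers pay Pb = 1840/49 − 10 = 1350/49; x' = -279 + 8·(1840/49) = 1049/49.
Buyers' price falls by P* − Pb = 250/7 − 1350/49 = 400/49; sellers' price rises by Ps − P* = 1840/49 − 250/7 = 90/49.
So producers capture (90/49)/10 = 9/49 of each unit of subsidy.

Producer share = 9/49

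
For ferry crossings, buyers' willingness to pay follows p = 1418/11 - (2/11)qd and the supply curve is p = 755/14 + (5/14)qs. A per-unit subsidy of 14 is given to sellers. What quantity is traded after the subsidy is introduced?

Pre-subsidy: 1418/11 - (2/11)q = 755/14 + (5/14)q gives q* = 11547/83 and p* = 8600/83.
With the subsidy, sellers receive ps = pb + 14 for each unit, where pb is the price buyers pay.
On the curves, pb = 1418/11 - (2/11)q and ps = 755/14 + (5/14)q; the wedge ps − pb = 14 gives 755/14 + (5/14)q − (1418/11 - (2/11)q) = 14, so q' = 13703/83.
Then pb = 1418/11 − (2/11)·(13703/83) = 8208/83 and ps = 755/14 + (5/14)·(13703/83) = 9370/83.

q' = 13703/83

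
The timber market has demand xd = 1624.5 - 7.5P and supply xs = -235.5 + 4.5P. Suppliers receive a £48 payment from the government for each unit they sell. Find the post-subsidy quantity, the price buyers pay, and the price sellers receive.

Pre-subsidy: 1624.5 - 7.5P = -235.5 + 4.5P gives P* = 155, x* = 462.
With the subsidy, sellers receive Ps = Pb + 48 for each unit, where Pb is the price buyers pay.
Supply in terms of Pb becomes xs = -235.5 + 4.5(Pb + 48) = -19.5 + 4.5Pb. Setting this equal to demand: 1624.5 - 7.5Pb = -19.5 + 4.5Pb, so Pb = 137.
Sellers receive Ps = 137 + 48 = 185; x' = 1624.5 − 7.5·137 = 597.

x' = 597; buyers pay £137; sellers receive £185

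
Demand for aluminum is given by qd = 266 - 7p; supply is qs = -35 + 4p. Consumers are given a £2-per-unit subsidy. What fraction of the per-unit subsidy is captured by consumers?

Consumer share = 4/11

Pre-subsidy: 266 - 7p = -35 + 4p gives p* = 301/11, q* = 819/11.
With the rebate, buyers effectively pay pb = ps − 2, where ps is the price sellers receive.
Demand in terms of ps becomes qd = 266 − 7(ps − 2) = 280 - 7ps. Setting this equal to supply: 280 - 7ps = -35 + 4ps, so ps = 315/11.
Buyers pay pb = 315/11 − 2 = 293/11; q' = -35 + 4·(315/11) = 875/11.
Buyers' price falls by p* − pb = 301/11 − 293/11 = 8/11; sellers' price rises by ps − p* = 315/11 − 301/11 = 14/11.
So consumers capture (8/11)/2 = 4/11 of each unit of subsidy.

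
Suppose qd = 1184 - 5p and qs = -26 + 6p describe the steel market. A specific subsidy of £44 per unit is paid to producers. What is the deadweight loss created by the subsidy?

Deadweight loss = £2640

Pre-subsidy: 1184 - 5p = -26 + 6p gives p* = 110, q* = 634.
With the subsidy, sellers receive ps = pb + 44 for each unit, where pb is the price buyers pay.
Supply in terms of pb becomes qs = -26 + 6(pb + 44) = 238 + 6pb. Setting this equal to demand: 1184 - 5pb = 238 + 6pb, so pb = 86.
Sellers receive ps = 86 + 44 = 130; q' = 1184 − 5·86 = 754.
The subsidy expands output by 754 − 634 = 120 past the efficient level; on those units the gap between marginal cost and willingness to pay runs from 0 up to 44.
DWL = ½ × 44 × 120 = 2640.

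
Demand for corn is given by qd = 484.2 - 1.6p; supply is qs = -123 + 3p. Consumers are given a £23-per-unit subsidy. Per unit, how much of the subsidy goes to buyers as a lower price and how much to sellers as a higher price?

Pre-subsidy: 484.2 - 1.6p = -123 + 3p gives p* = 132, q* = 273.
With the rebate, buyers effectively pay pb = ps − 23, where ps is the price sellers receive.
Demand in terms of ps becomes qd = 484.2 − 1.6(ps − 23) = 521 - 1.6ps. Setting this equal to supply: 521 - 1.6ps = -123 + 3ps, so ps = 140.
Buyers pay pb = 140 − 23 = 117; q' = -123 + 3·140 = 297.
Buyers' price falls by p* − pb = 132 − 117 = 15; sellers' price rises by ps − p* = 140 − 132 = 8.

Buyers gain £15 per unit; sellers gain £8 per unit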